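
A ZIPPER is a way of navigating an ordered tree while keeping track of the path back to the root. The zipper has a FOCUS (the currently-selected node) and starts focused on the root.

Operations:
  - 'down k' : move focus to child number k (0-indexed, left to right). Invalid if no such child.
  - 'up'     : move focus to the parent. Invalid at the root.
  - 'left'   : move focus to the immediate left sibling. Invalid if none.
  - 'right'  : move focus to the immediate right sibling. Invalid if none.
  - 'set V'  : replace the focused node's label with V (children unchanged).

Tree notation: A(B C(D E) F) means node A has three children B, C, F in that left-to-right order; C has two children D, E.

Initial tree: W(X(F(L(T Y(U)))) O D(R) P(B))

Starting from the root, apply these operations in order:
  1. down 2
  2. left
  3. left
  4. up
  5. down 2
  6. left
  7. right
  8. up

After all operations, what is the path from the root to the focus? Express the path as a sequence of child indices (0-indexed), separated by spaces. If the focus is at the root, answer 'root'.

Step 1 (down 2): focus=D path=2 depth=1 children=['R'] left=['X', 'O'] right=['P'] parent=W
Step 2 (left): focus=O path=1 depth=1 children=[] left=['X'] right=['D', 'P'] parent=W
Step 3 (left): focus=X path=0 depth=1 children=['F'] left=[] right=['O', 'D', 'P'] parent=W
Step 4 (up): focus=W path=root depth=0 children=['X', 'O', 'D', 'P'] (at root)
Step 5 (down 2): focus=D path=2 depth=1 children=['R'] left=['X', 'O'] right=['P'] parent=W
Step 6 (left): focus=O path=1 depth=1 children=[] left=['X'] right=['D', 'P'] parent=W
Step 7 (right): focus=D path=2 depth=1 children=['R'] left=['X', 'O'] right=['P'] parent=W
Step 8 (up): focus=W path=root depth=0 children=['X', 'O', 'D', 'P'] (at root)

Answer: root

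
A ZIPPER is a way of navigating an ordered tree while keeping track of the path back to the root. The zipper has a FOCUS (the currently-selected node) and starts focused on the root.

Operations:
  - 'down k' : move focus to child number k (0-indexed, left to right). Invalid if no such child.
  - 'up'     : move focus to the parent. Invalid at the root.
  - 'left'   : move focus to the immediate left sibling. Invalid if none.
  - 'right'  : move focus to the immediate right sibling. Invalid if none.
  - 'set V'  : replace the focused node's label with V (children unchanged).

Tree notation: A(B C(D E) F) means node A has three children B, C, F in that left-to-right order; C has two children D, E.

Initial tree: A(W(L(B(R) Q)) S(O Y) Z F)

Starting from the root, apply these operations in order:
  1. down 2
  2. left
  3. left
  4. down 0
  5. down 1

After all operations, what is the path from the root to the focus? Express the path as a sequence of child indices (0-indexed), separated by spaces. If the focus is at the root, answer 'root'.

Answer: 0 0 1

Derivation:
Step 1 (down 2): focus=Z path=2 depth=1 children=[] left=['W', 'S'] right=['F'] parent=A
Step 2 (left): focus=S path=1 depth=1 children=['O', 'Y'] left=['W'] right=['Z', 'F'] parent=A
Step 3 (left): focus=W path=0 depth=1 children=['L'] left=[] right=['S', 'Z', 'F'] parent=A
Step 4 (down 0): focus=L path=0/0 depth=2 children=['B', 'Q'] left=[] right=[] parent=W
Step 5 (down 1): focus=Q path=0/0/1 depth=3 children=[] left=['B'] right=[] parent=L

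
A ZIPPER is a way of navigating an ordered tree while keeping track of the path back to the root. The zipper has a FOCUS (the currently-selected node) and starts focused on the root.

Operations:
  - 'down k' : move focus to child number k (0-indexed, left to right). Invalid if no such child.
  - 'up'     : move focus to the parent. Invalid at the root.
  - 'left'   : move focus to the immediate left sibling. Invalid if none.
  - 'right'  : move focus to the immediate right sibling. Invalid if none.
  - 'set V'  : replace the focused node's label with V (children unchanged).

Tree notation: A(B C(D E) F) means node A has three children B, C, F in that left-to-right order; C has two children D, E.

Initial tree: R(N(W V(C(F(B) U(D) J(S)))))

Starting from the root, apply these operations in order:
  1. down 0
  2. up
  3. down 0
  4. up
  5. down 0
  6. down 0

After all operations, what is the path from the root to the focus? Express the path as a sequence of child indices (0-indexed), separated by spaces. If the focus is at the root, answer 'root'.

Answer: 0 0

Derivation:
Step 1 (down 0): focus=N path=0 depth=1 children=['W', 'V'] left=[] right=[] parent=R
Step 2 (up): focus=R path=root depth=0 children=['N'] (at root)
Step 3 (down 0): focus=N path=0 depth=1 children=['W', 'V'] left=[] right=[] parent=R
Step 4 (up): focus=R path=root depth=0 children=['N'] (at root)
Step 5 (down 0): focus=N path=0 depth=1 children=['W', 'V'] left=[] right=[] parent=R
Step 6 (down 0): focus=W path=0/0 depth=2 children=[] left=[] right=['V'] parent=N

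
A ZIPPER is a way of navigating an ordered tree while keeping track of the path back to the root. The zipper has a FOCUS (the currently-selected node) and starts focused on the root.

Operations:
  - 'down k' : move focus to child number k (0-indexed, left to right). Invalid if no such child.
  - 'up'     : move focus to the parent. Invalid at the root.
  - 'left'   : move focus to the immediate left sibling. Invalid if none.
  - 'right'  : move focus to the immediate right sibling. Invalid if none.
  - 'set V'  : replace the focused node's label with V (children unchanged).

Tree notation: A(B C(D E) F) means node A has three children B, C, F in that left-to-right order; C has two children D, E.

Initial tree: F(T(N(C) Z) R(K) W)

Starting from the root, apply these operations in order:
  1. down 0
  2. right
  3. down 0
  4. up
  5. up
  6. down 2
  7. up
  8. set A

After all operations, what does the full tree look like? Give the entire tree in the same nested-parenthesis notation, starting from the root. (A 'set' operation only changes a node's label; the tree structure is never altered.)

Answer: A(T(N(C) Z) R(K) W)

Derivation:
Step 1 (down 0): focus=T path=0 depth=1 children=['N', 'Z'] left=[] right=['R', 'W'] parent=F
Step 2 (right): focus=R path=1 depth=1 children=['K'] left=['T'] right=['W'] parent=F
Step 3 (down 0): focus=K path=1/0 depth=2 children=[] left=[] right=[] parent=R
Step 4 (up): focus=R path=1 depth=1 children=['K'] left=['T'] right=['W'] parent=F
Step 5 (up): focus=F path=root depth=0 children=['T', 'R', 'W'] (at root)
Step 6 (down 2): focus=W path=2 depth=1 children=[] left=['T', 'R'] right=[] parent=F
Step 7 (up): focus=F path=root depth=0 children=['T', 'R', 'W'] (at root)
Step 8 (set A): focus=A path=root depth=0 children=['T', 'R', 'W'] (at root)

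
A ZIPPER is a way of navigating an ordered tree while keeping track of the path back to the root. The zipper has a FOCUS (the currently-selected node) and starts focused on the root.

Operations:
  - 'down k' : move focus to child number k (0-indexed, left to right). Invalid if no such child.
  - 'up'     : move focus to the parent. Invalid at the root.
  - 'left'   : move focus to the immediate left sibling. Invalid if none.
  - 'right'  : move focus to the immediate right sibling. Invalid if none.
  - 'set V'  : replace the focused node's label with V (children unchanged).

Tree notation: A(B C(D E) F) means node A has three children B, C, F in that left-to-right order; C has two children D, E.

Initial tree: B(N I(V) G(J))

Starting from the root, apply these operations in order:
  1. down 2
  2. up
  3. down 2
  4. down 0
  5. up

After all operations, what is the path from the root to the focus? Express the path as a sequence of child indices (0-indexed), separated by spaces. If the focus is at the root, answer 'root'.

Step 1 (down 2): focus=G path=2 depth=1 children=['J'] left=['N', 'I'] right=[] parent=B
Step 2 (up): focus=B path=root depth=0 children=['N', 'I', 'G'] (at root)
Step 3 (down 2): focus=G path=2 depth=1 children=['J'] left=['N', 'I'] right=[] parent=B
Step 4 (down 0): focus=J path=2/0 depth=2 children=[] left=[] right=[] parent=G
Step 5 (up): focus=G path=2 depth=1 children=['J'] left=['N', 'I'] right=[] parent=B

Answer: 2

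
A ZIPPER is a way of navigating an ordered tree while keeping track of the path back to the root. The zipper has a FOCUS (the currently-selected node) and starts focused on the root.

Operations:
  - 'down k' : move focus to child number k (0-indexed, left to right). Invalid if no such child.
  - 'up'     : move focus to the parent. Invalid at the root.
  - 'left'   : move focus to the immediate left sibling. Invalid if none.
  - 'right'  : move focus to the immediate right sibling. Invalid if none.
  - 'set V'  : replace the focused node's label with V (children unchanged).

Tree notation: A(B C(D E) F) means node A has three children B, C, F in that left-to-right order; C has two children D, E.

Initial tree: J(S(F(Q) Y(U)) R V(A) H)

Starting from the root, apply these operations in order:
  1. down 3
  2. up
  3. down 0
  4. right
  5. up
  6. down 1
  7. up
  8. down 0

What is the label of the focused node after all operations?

Answer: S

Derivation:
Step 1 (down 3): focus=H path=3 depth=1 children=[] left=['S', 'R', 'V'] right=[] parent=J
Step 2 (up): focus=J path=root depth=0 children=['S', 'R', 'V', 'H'] (at root)
Step 3 (down 0): focus=S path=0 depth=1 children=['F', 'Y'] left=[] right=['R', 'V', 'H'] parent=J
Step 4 (right): focus=R path=1 depth=1 children=[] left=['S'] right=['V', 'H'] parent=J
Step 5 (up): focus=J path=root depth=0 children=['S', 'R', 'V', 'H'] (at root)
Step 6 (down 1): focus=R path=1 depth=1 children=[] left=['S'] right=['V', 'H'] parent=J
Step 7 (up): focus=J path=root depth=0 children=['S', 'R', 'V', 'H'] (at root)
Step 8 (down 0): focus=S path=0 depth=1 children=['F', 'Y'] left=[] right=['R', 'V', 'H'] parent=J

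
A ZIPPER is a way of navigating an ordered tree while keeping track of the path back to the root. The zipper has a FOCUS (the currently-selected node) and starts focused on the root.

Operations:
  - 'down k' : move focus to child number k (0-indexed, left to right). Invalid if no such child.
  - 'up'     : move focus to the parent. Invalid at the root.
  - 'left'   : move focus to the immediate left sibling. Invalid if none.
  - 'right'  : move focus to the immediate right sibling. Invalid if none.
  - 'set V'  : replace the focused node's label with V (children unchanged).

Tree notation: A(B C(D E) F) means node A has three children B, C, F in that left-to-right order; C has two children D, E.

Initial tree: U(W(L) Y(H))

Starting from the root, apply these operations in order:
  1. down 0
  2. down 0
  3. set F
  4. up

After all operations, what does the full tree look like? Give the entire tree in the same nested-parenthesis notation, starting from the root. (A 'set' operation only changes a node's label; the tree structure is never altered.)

Answer: U(W(F) Y(H))

Derivation:
Step 1 (down 0): focus=W path=0 depth=1 children=['L'] left=[] right=['Y'] parent=U
Step 2 (down 0): focus=L path=0/0 depth=2 children=[] left=[] right=[] parent=W
Step 3 (set F): focus=F path=0/0 depth=2 children=[] left=[] right=[] parent=W
Step 4 (up): focus=W path=0 depth=1 children=['F'] left=[] right=['Y'] parent=U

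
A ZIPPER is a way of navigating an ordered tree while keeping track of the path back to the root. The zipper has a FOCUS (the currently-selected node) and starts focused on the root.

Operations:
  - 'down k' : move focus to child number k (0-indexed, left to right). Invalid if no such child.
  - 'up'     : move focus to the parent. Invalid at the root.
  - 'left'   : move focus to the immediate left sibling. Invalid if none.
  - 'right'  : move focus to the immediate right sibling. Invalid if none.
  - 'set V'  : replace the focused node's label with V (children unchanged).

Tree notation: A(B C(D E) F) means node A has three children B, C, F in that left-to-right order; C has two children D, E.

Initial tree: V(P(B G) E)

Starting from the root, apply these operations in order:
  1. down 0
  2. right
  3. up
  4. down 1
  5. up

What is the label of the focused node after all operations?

Answer: V

Derivation:
Step 1 (down 0): focus=P path=0 depth=1 children=['B', 'G'] left=[] right=['E'] parent=V
Step 2 (right): focus=E path=1 depth=1 children=[] left=['P'] right=[] parent=V
Step 3 (up): focus=V path=root depth=0 children=['P', 'E'] (at root)
Step 4 (down 1): focus=E path=1 depth=1 children=[] left=['P'] right=[] parent=V
Step 5 (up): focus=V path=root depth=0 children=['P', 'E'] (at root)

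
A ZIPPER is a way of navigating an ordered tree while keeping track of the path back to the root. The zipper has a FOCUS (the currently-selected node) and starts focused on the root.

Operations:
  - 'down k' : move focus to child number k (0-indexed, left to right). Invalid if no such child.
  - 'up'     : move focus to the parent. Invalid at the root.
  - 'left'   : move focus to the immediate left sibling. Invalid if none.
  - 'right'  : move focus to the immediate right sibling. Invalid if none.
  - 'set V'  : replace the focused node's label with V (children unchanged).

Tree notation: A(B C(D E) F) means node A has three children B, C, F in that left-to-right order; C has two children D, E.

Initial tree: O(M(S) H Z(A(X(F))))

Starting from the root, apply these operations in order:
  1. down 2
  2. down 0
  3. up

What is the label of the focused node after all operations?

Answer: Z

Derivation:
Step 1 (down 2): focus=Z path=2 depth=1 children=['A'] left=['M', 'H'] right=[] parent=O
Step 2 (down 0): focus=A path=2/0 depth=2 children=['X'] left=[] right=[] parent=Z
Step 3 (up): focus=Z path=2 depth=1 children=['A'] left=['M', 'H'] right=[] parent=O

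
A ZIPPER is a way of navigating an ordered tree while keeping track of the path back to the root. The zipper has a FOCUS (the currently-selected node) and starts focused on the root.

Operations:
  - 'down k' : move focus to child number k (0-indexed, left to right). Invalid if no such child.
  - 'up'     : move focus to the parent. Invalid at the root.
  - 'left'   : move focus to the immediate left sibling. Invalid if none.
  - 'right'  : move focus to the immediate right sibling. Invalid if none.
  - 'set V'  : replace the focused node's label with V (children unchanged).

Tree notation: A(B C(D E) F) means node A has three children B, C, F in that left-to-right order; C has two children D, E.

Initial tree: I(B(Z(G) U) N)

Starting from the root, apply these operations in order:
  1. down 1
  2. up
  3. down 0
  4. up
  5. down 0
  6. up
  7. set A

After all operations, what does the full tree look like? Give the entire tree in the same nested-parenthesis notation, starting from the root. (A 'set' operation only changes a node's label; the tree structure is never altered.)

Answer: A(B(Z(G) U) N)

Derivation:
Step 1 (down 1): focus=N path=1 depth=1 children=[] left=['B'] right=[] parent=I
Step 2 (up): focus=I path=root depth=0 children=['B', 'N'] (at root)
Step 3 (down 0): focus=B path=0 depth=1 children=['Z', 'U'] left=[] right=['N'] parent=I
Step 4 (up): focus=I path=root depth=0 children=['B', 'N'] (at root)
Step 5 (down 0): focus=B path=0 depth=1 children=['Z', 'U'] left=[] right=['N'] parent=I
Step 6 (up): focus=I path=root depth=0 children=['B', 'N'] (at root)
Step 7 (set A): focus=A path=root depth=0 children=['B', 'N'] (at root)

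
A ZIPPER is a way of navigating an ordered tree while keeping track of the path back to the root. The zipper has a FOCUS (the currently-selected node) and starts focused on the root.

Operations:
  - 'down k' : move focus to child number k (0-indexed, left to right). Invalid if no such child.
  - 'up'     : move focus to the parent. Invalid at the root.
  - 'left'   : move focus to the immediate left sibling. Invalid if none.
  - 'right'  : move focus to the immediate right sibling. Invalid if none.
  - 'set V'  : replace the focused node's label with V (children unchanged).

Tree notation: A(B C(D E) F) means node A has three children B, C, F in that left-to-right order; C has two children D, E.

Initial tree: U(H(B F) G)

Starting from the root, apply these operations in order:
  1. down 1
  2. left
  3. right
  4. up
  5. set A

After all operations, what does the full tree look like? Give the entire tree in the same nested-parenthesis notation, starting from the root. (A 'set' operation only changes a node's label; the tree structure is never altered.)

Answer: A(H(B F) G)

Derivation:
Step 1 (down 1): focus=G path=1 depth=1 children=[] left=['H'] right=[] parent=U
Step 2 (left): focus=H path=0 depth=1 children=['B', 'F'] left=[] right=['G'] parent=U
Step 3 (right): focus=G path=1 depth=1 children=[] left=['H'] right=[] parent=U
Step 4 (up): focus=U path=root depth=0 children=['H', 'G'] (at root)
Step 5 (set A): focus=A path=root depth=0 children=['H', 'G'] (at root)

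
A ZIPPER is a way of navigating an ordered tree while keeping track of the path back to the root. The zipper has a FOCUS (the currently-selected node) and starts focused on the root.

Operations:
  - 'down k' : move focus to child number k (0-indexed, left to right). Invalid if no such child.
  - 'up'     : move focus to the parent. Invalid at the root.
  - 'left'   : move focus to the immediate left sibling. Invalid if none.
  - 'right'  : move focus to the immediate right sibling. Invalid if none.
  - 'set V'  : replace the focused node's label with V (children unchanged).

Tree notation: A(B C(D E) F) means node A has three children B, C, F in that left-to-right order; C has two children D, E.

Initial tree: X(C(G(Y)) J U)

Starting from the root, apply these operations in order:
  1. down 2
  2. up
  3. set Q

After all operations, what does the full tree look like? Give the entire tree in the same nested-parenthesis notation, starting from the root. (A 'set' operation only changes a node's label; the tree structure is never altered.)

Step 1 (down 2): focus=U path=2 depth=1 children=[] left=['C', 'J'] right=[] parent=X
Step 2 (up): focus=X path=root depth=0 children=['C', 'J', 'U'] (at root)
Step 3 (set Q): focus=Q path=root depth=0 children=['C', 'J', 'U'] (at root)

Answer: Q(C(G(Y)) J U)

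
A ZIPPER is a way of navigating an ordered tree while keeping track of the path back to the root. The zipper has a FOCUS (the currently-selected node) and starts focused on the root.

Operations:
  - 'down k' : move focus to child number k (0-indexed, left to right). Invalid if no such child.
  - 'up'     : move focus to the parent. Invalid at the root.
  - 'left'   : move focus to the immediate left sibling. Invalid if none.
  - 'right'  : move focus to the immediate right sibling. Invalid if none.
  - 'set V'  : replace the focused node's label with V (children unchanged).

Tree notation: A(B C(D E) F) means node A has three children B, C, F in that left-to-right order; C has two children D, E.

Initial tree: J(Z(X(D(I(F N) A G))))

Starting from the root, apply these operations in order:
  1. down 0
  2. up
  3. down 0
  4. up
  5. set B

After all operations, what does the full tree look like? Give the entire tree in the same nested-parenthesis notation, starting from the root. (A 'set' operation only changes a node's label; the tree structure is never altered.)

Step 1 (down 0): focus=Z path=0 depth=1 children=['X'] left=[] right=[] parent=J
Step 2 (up): focus=J path=root depth=0 children=['Z'] (at root)
Step 3 (down 0): focus=Z path=0 depth=1 children=['X'] left=[] right=[] parent=J
Step 4 (up): focus=J path=root depth=0 children=['Z'] (at root)
Step 5 (set B): focus=B path=root depth=0 children=['Z'] (at root)

Answer: B(Z(X(D(I(F N) A G))))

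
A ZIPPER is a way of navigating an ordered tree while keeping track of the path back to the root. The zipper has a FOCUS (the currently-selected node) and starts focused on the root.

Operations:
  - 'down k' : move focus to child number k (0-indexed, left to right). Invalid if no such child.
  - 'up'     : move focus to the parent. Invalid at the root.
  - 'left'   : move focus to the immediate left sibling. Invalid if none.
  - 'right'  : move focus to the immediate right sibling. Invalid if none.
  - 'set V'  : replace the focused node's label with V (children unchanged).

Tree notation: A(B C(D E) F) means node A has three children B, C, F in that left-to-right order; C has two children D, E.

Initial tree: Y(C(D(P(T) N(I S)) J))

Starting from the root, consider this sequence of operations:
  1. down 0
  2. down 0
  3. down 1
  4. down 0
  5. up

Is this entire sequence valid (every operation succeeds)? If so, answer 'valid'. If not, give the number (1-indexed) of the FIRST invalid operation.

Answer: valid

Derivation:
Step 1 (down 0): focus=C path=0 depth=1 children=['D', 'J'] left=[] right=[] parent=Y
Step 2 (down 0): focus=D path=0/0 depth=2 children=['P', 'N'] left=[] right=['J'] parent=C
Step 3 (down 1): focus=N path=0/0/1 depth=3 children=['I', 'S'] left=['P'] right=[] parent=D
Step 4 (down 0): focus=I path=0/0/1/0 depth=4 children=[] left=[] right=['S'] parent=N
Step 5 (up): focus=N path=0/0/1 depth=3 children=['I', 'S'] left=['P'] right=[] parent=D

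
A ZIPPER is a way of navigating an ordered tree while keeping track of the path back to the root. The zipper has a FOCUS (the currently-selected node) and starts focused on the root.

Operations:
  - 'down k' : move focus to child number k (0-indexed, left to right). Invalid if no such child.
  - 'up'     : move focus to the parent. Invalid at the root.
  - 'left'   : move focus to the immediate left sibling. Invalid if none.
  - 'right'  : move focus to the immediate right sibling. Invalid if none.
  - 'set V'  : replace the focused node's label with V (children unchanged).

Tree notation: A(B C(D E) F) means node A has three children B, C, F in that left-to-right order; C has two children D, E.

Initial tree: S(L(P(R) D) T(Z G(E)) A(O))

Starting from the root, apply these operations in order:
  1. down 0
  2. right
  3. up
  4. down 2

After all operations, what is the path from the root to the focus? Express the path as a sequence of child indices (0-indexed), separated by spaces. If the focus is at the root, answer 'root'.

Answer: 2

Derivation:
Step 1 (down 0): focus=L path=0 depth=1 children=['P', 'D'] left=[] right=['T', 'A'] parent=S
Step 2 (right): focus=T path=1 depth=1 children=['Z', 'G'] left=['L'] right=['A'] parent=S
Step 3 (up): focus=S path=root depth=0 children=['L', 'T', 'A'] (at root)
Step 4 (down 2): focus=A path=2 depth=1 children=['O'] left=['L', 'T'] right=[] parent=S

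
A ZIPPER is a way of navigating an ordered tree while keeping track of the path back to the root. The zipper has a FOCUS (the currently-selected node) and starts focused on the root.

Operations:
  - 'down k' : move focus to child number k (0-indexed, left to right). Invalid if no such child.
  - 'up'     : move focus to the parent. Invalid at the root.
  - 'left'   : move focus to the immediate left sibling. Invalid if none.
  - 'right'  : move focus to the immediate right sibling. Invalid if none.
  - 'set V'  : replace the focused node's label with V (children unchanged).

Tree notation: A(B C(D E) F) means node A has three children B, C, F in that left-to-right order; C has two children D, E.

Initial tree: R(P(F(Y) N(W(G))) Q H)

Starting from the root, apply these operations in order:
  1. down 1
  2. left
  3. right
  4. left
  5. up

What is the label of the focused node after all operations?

Step 1 (down 1): focus=Q path=1 depth=1 children=[] left=['P'] right=['H'] parent=R
Step 2 (left): focus=P path=0 depth=1 children=['F', 'N'] left=[] right=['Q', 'H'] parent=R
Step 3 (right): focus=Q path=1 depth=1 children=[] left=['P'] right=['H'] parent=R
Step 4 (left): focus=P path=0 depth=1 children=['F', 'N'] left=[] right=['Q', 'H'] parent=R
Step 5 (up): focus=R path=root depth=0 children=['P', 'Q', 'H'] (at root)

Answer: R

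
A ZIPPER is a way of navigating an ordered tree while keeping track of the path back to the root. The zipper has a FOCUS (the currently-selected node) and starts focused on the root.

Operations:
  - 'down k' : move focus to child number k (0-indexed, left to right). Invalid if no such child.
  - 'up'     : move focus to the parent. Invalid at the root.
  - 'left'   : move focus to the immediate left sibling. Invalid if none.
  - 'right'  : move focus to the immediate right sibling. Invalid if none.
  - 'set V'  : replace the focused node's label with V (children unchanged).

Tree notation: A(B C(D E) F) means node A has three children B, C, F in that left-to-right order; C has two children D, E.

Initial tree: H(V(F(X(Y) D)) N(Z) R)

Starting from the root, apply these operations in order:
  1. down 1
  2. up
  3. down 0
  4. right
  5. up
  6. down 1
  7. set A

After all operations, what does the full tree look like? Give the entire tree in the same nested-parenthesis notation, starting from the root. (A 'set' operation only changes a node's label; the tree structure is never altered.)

Step 1 (down 1): focus=N path=1 depth=1 children=['Z'] left=['V'] right=['R'] parent=H
Step 2 (up): focus=H path=root depth=0 children=['V', 'N', 'R'] (at root)
Step 3 (down 0): focus=V path=0 depth=1 children=['F'] left=[] right=['N', 'R'] parent=H
Step 4 (right): focus=N path=1 depth=1 children=['Z'] left=['V'] right=['R'] parent=H
Step 5 (up): focus=H path=root depth=0 children=['V', 'N', 'R'] (at root)
Step 6 (down 1): focus=N path=1 depth=1 children=['Z'] left=['V'] right=['R'] parent=H
Step 7 (set A): focus=A path=1 depth=1 children=['Z'] left=['V'] right=['R'] parent=H

Answer: H(V(F(X(Y) D)) A(Z) R)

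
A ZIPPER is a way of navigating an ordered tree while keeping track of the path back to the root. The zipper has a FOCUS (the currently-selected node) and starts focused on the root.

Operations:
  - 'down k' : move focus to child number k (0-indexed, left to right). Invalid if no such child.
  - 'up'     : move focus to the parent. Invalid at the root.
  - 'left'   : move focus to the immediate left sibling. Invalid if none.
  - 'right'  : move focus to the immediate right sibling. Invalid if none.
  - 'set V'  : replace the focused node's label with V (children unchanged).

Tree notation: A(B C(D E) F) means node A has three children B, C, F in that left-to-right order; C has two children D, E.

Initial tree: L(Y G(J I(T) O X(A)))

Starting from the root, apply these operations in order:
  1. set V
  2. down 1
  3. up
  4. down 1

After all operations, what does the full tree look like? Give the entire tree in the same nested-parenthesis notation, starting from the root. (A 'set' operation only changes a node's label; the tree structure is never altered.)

Step 1 (set V): focus=V path=root depth=0 children=['Y', 'G'] (at root)
Step 2 (down 1): focus=G path=1 depth=1 children=['J', 'I', 'O', 'X'] left=['Y'] right=[] parent=V
Step 3 (up): focus=V path=root depth=0 children=['Y', 'G'] (at root)
Step 4 (down 1): focus=G path=1 depth=1 children=['J', 'I', 'O', 'X'] left=['Y'] right=[] parent=V

Answer: V(Y G(J I(T) O X(A)))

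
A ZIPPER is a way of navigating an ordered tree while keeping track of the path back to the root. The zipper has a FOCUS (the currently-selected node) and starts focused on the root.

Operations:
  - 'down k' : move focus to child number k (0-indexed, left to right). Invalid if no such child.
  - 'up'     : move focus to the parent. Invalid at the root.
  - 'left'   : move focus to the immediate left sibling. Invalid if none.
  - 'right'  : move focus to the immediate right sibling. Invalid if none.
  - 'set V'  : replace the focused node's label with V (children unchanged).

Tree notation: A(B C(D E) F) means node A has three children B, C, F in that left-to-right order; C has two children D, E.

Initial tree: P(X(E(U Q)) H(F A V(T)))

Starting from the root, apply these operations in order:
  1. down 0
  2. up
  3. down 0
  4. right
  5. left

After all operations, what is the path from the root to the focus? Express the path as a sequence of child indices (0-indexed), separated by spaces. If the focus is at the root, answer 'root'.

Step 1 (down 0): focus=X path=0 depth=1 children=['E'] left=[] right=['H'] parent=P
Step 2 (up): focus=P path=root depth=0 children=['X', 'H'] (at root)
Step 3 (down 0): focus=X path=0 depth=1 children=['E'] left=[] right=['H'] parent=P
Step 4 (right): focus=H path=1 depth=1 children=['F', 'A', 'V'] left=['X'] right=[] parent=P
Step 5 (left): focus=X path=0 depth=1 children=['E'] left=[] right=['H'] parent=P

Answer: 0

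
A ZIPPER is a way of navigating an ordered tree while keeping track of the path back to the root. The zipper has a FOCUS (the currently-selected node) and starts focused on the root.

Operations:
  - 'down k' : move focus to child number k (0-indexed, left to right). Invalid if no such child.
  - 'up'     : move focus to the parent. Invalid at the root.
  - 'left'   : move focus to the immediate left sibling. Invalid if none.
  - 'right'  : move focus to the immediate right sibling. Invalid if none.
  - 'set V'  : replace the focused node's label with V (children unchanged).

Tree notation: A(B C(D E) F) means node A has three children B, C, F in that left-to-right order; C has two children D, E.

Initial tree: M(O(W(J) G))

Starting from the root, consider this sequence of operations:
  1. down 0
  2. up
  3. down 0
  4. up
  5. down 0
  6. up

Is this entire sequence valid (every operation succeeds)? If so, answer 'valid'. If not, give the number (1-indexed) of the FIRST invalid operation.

Answer: valid

Derivation:
Step 1 (down 0): focus=O path=0 depth=1 children=['W', 'G'] left=[] right=[] parent=M
Step 2 (up): focus=M path=root depth=0 children=['O'] (at root)
Step 3 (down 0): focus=O path=0 depth=1 children=['W', 'G'] left=[] right=[] parent=M
Step 4 (up): focus=M path=root depth=0 children=['O'] (at root)
Step 5 (down 0): focus=O path=0 depth=1 children=['W', 'G'] left=[] right=[] parent=M
Step 6 (up): focus=M path=root depth=0 children=['O'] (at root)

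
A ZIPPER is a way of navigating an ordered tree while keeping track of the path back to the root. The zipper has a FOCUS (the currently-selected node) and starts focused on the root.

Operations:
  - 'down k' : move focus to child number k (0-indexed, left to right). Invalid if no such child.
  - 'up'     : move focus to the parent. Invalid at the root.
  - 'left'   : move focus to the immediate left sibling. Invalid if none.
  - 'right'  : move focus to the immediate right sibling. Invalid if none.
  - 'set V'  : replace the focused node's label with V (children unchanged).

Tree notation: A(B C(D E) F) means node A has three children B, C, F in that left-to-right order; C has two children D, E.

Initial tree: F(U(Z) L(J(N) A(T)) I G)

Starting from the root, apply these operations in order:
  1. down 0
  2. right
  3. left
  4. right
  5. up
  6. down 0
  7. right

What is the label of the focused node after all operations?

Answer: L

Derivation:
Step 1 (down 0): focus=U path=0 depth=1 children=['Z'] left=[] right=['L', 'I', 'G'] parent=F
Step 2 (right): focus=L path=1 depth=1 children=['J', 'A'] left=['U'] right=['I', 'G'] parent=F
Step 3 (left): focus=U path=0 depth=1 children=['Z'] left=[] right=['L', 'I', 'G'] parent=F
Step 4 (right): focus=L path=1 depth=1 children=['J', 'A'] left=['U'] right=['I', 'G'] parent=F
Step 5 (up): focus=F path=root depth=0 children=['U', 'L', 'I', 'G'] (at root)
Step 6 (down 0): focus=U path=0 depth=1 children=['Z'] left=[] right=['L', 'I', 'G'] parent=F
Step 7 (right): focus=L path=1 depth=1 children=['J', 'A'] left=['U'] right=['I', 'G'] parent=F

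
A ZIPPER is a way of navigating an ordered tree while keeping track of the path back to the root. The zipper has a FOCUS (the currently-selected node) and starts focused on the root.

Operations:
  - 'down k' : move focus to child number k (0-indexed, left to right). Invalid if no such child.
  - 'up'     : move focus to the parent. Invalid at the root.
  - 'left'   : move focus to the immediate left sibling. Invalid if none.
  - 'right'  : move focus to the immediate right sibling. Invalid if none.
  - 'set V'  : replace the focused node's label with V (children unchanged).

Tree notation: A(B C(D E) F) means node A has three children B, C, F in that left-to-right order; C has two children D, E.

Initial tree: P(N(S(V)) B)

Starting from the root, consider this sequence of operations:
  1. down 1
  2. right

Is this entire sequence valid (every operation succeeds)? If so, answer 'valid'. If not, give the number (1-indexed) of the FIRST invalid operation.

Answer: 2

Derivation:
Step 1 (down 1): focus=B path=1 depth=1 children=[] left=['N'] right=[] parent=P
Step 2 (right): INVALID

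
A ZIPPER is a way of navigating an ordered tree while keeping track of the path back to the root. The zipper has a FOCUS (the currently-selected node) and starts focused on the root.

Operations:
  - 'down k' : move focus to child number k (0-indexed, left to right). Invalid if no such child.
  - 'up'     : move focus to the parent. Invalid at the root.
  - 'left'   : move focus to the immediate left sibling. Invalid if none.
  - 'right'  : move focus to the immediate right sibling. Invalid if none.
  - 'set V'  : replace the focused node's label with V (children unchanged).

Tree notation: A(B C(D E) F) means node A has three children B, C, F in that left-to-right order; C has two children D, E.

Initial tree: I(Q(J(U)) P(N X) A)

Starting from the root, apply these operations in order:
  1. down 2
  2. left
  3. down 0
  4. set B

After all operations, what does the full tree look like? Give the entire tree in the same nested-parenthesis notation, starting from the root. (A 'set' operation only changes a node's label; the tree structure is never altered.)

Answer: I(Q(J(U)) P(B X) A)

Derivation:
Step 1 (down 2): focus=A path=2 depth=1 children=[] left=['Q', 'P'] right=[] parent=I
Step 2 (left): focus=P path=1 depth=1 children=['N', 'X'] left=['Q'] right=['A'] parent=I
Step 3 (down 0): focus=N path=1/0 depth=2 children=[] left=[] right=['X'] parent=P
Step 4 (set B): focus=B path=1/0 depth=2 children=[] left=[] right=['X'] parent=P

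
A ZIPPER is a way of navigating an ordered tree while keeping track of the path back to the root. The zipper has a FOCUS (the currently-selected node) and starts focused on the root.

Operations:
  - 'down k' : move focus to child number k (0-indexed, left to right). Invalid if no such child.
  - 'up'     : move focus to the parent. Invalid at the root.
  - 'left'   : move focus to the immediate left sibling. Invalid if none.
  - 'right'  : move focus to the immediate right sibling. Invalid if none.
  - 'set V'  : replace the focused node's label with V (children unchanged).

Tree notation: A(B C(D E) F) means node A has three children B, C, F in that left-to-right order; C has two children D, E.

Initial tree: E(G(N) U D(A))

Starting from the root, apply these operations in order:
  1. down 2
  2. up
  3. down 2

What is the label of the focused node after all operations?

Step 1 (down 2): focus=D path=2 depth=1 children=['A'] left=['G', 'U'] right=[] parent=E
Step 2 (up): focus=E path=root depth=0 children=['G', 'U', 'D'] (at root)
Step 3 (down 2): focus=D path=2 depth=1 children=['A'] left=['G', 'U'] right=[] parent=E

Answer: D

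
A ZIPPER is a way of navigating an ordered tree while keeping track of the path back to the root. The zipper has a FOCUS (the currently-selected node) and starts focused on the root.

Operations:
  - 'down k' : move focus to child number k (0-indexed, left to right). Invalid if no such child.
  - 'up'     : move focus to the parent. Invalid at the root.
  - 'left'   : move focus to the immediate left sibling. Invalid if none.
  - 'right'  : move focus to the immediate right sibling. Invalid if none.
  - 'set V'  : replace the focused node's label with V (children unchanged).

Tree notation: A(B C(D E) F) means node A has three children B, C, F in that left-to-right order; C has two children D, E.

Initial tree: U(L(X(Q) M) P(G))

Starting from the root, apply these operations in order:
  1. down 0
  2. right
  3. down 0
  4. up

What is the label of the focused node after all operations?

Answer: P

Derivation:
Step 1 (down 0): focus=L path=0 depth=1 children=['X', 'M'] left=[] right=['P'] parent=U
Step 2 (right): focus=P path=1 depth=1 children=['G'] left=['L'] right=[] parent=U
Step 3 (down 0): focus=G path=1/0 depth=2 children=[] left=[] right=[] parent=P
Step 4 (up): focus=P path=1 depth=1 children=['G'] left=['L'] right=[] parent=U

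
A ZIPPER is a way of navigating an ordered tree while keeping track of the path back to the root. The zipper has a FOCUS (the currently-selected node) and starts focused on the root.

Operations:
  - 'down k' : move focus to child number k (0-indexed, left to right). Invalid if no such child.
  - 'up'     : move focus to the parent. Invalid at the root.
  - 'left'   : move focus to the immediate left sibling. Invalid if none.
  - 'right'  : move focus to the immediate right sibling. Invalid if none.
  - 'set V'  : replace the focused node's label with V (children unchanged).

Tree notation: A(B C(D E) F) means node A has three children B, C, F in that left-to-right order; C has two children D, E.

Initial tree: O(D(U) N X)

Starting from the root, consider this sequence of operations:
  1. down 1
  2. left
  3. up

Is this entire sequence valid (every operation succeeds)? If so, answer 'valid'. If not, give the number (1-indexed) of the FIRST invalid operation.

Answer: valid

Derivation:
Step 1 (down 1): focus=N path=1 depth=1 children=[] left=['D'] right=['X'] parent=O
Step 2 (left): focus=D path=0 depth=1 children=['U'] left=[] right=['N', 'X'] parent=O
Step 3 (up): focus=O path=root depth=0 children=['D', 'N', 'X'] (at root)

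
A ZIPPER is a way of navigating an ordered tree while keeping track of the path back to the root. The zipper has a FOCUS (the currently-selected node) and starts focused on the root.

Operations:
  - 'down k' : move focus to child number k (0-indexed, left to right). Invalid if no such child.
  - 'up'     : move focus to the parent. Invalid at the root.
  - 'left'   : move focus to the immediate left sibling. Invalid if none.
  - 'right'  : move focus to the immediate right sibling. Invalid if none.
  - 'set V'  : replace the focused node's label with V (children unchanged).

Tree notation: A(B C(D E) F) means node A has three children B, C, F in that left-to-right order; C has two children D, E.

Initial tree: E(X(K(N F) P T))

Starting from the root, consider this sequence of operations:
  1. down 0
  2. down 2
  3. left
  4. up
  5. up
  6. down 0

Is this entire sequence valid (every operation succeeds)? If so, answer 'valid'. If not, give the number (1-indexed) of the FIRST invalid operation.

Step 1 (down 0): focus=X path=0 depth=1 children=['K', 'P', 'T'] left=[] right=[] parent=E
Step 2 (down 2): focus=T path=0/2 depth=2 children=[] left=['K', 'P'] right=[] parent=X
Step 3 (left): focus=P path=0/1 depth=2 children=[] left=['K'] right=['T'] parent=X
Step 4 (up): focus=X path=0 depth=1 children=['K', 'P', 'T'] left=[] right=[] parent=E
Step 5 (up): focus=E path=root depth=0 children=['X'] (at root)
Step 6 (down 0): focus=X path=0 depth=1 children=['K', 'P', 'T'] left=[] right=[] parent=E

Answer: valid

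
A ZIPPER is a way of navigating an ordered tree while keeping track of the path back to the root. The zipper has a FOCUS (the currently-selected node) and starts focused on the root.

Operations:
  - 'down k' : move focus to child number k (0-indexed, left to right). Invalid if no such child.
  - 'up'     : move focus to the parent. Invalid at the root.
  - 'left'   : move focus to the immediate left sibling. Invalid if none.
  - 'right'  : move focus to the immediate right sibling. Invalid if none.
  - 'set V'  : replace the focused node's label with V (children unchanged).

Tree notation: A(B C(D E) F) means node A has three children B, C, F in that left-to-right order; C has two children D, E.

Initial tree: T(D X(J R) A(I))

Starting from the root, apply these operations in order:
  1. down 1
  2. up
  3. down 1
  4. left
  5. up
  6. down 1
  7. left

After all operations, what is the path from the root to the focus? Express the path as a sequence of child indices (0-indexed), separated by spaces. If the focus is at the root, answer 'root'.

Step 1 (down 1): focus=X path=1 depth=1 children=['J', 'R'] left=['D'] right=['A'] parent=T
Step 2 (up): focus=T path=root depth=0 children=['D', 'X', 'A'] (at root)
Step 3 (down 1): focus=X path=1 depth=1 children=['J', 'R'] left=['D'] right=['A'] parent=T
Step 4 (left): focus=D path=0 depth=1 children=[] left=[] right=['X', 'A'] parent=T
Step 5 (up): focus=T path=root depth=0 children=['D', 'X', 'A'] (at root)
Step 6 (down 1): focus=X path=1 depth=1 children=['J', 'R'] left=['D'] right=['A'] parent=T
Step 7 (left): focus=D path=0 depth=1 children=[] left=[] right=['X', 'A'] parent=T

Answer: 0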